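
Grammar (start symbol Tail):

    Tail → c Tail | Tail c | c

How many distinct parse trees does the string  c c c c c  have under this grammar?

Parse trees for c c c c c (showing first 6 of 16):
  [Tail c [Tail c [Tail c [Tail c [Tail c]]]]]
  [Tail c [Tail c [Tail c [Tail [Tail c] c]]]]
  [Tail c [Tail c [Tail [Tail c [Tail c]] c]]]
  [Tail c [Tail c [Tail [Tail [Tail c] c] c]]]
  [Tail c [Tail [Tail c [Tail c [Tail c]]] c]]
  [Tail c [Tail [Tail c [Tail [Tail c] c]] c]]

16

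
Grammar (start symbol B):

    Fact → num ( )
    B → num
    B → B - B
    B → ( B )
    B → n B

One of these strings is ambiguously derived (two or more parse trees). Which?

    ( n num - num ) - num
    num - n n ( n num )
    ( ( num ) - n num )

( n num - num ) - num: 2 trees
num - n n ( n num ): 1 tree
( ( num ) - n num ): 1 tree

( n num - num ) - num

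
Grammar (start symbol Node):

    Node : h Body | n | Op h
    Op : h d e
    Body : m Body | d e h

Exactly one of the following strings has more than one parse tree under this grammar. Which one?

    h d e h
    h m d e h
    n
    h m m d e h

h d e h

h d e h: 2 trees
h m d e h: 1 tree
n: 1 tree
h m m d e h: 1 tree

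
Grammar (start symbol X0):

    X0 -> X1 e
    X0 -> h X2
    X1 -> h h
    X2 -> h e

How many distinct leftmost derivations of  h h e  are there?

2

Parse trees for h h e:
  [X0 [X1 h h] e]
  [X0 h [X2 h e]]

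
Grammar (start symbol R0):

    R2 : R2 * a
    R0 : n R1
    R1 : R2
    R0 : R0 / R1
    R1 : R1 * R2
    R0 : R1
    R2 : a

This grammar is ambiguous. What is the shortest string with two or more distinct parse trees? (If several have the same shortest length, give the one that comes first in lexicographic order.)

length 1: no string has ≥2 trees
length 2: no string has ≥2 trees
length 3: a * a has 2 parse trees

Two derivations of a * a:
  R0 ⇒ R1 ⇒ R2 ⇒ R2 * a ⇒ a * a
  R0 ⇒ R1 ⇒ R1 * R2 ⇒ R2 * R2 ⇒ a * R2 ⇒ a * a

a * a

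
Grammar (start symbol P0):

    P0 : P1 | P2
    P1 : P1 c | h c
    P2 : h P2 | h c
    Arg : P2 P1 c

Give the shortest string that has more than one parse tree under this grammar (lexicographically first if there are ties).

length 2: h c has 2 parse trees

Two derivations of h c:
  P0 ⇒ P1 ⇒ h c
  P0 ⇒ P2 ⇒ h c

h c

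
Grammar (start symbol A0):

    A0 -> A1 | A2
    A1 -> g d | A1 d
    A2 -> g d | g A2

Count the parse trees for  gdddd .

Parse trees for gdddd:
  [A0 [A1 [A1 [A1 [A1 g d] d] d] d]]

1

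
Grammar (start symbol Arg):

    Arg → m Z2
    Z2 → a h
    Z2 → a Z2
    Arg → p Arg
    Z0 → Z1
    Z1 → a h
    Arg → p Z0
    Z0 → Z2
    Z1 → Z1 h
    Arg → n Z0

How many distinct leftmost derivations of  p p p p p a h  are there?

2

Parse trees for p p p p p a h:
  [Arg p [Arg p [Arg p [Arg p [Arg p [Z0 [Z1 a h]]]]]]]
  [Arg p [Arg p [Arg p [Arg p [Arg p [Z0 [Z2 a h]]]]]]]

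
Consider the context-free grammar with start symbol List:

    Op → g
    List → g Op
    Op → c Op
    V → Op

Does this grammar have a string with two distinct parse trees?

Unambiguous

(V is unreachable from List, so its rules don't affect L(List).) Restricted to the reachable nonterminals, every rule has the form A → t or A → t B, and no two rules for the same A share a first terminal. The grammar encodes a DFA — one run per string.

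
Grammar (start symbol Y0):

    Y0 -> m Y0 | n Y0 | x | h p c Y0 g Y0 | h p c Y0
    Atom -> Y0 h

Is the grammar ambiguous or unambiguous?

Ambiguous

Witness: h p c h p c x g x

Derivation 1: Y0 ⇒ h p c Y0 g Y0 ⇒ h p c h p c Y0 g Y0 ⇒ h p c h p c x g Y0 ⇒ h p c h p c x g x
Derivation 2: Y0 ⇒ h p c Y0 ⇒ h p c h p c Y0 g Y0 ⇒ h p c h p c x g Y0 ⇒ h p c h p c x g x

Two distinct leftmost derivations for the same string.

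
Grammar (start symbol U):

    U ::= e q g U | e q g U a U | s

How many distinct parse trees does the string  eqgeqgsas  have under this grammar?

Parse trees for eqgeqgsas:
  [U e q g [U e q g [U s] a [U s]]]
  [U e q g [U e q g [U s]] a [U s]]

2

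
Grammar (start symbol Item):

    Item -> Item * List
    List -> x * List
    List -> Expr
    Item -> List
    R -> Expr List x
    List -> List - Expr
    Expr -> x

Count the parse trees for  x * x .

2

Parse trees for x * x:
  [Item [Item [List [Expr x]]] * [List [Expr x]]]
  [Item [List x * [List [Expr x]]]]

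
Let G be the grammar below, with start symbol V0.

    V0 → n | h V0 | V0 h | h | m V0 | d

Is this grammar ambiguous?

Ambiguous

Witness: h h

Derivation 1: V0 ⇒ h V0 ⇒ h h
Derivation 2: V0 ⇒ V0 h ⇒ h h

Two distinct leftmost derivations for the same string.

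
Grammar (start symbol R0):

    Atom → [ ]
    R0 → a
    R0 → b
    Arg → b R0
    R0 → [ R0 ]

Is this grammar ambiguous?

Unambiguous

(Arg, Atom are unreachable from R0, so their rules don't affect L(R0).) Each string is a nest of matched brackets around a single atom. An opening bracket forces the recursive rule; an atom forces the base rule.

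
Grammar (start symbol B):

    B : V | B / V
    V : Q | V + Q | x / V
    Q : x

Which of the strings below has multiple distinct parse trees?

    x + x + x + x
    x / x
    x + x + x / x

x + x + x + x: 1 tree
x / x: 2 trees
x + x + x / x: 1 tree

x / x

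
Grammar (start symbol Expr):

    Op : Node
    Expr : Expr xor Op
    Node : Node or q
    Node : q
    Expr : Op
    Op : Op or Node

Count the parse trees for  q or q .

Parse trees for q or q:
  [Expr [Op [Node [Node q] or q]]]
  [Expr [Op [Op [Node q]] or [Node q]]]

2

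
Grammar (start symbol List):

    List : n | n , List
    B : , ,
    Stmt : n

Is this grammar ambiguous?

Unambiguous

Only List is reachable from List; ignoring the rest: The reachable grammar is A → atom sep A | atom. Each atom is followed by either the separator (recurse) or end-of-string (stop) — no choice point.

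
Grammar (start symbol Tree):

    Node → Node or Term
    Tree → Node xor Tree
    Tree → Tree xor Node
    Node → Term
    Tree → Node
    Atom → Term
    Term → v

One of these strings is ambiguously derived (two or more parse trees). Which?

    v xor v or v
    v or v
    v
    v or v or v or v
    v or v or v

v xor v or v: 2 trees
v or v: 1 tree
v: 1 tree
v or v or v or v: 1 tree
v or v or v: 1 tree

v xor v or v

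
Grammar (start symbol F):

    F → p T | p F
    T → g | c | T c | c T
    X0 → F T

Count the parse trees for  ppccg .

Parse trees for ppccg:
  [F p [F p [T c [T c [T g]]]]]

1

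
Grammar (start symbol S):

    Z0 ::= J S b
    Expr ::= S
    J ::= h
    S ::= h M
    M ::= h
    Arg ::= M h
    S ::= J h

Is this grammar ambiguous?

Ambiguous

Witness: h h

Derivation 1: S ⇒ h M ⇒ h h
Derivation 2: S ⇒ J h ⇒ h h

Two distinct leftmost derivations for the same string.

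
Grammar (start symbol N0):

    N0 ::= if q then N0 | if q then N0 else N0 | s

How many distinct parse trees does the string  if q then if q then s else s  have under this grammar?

2

Parse trees for if q then if q then s else s:
  [N0 if q then [N0 if q then [N0 s] else [N0 s]]]
  [N0 if q then [N0 if q then [N0 s]] else [N0 s]]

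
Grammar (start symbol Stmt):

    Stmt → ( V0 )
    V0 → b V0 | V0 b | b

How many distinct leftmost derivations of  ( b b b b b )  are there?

Parse trees for ( b b b b b ) (showing first 6 of 16):
  [Stmt ( [V0 b [V0 b [V0 b [V0 b [V0 b]]]]] )]
  [Stmt ( [V0 b [V0 b [V0 b [V0 [V0 b] b]]]] )]
  [Stmt ( [V0 b [V0 b [V0 [V0 b [V0 b]] b]]] )]
  [Stmt ( [V0 b [V0 b [V0 [V0 [V0 b] b] b]]] )]
  [Stmt ( [V0 b [V0 [V0 b [V0 b [V0 b]]] b]] )]
  [Stmt ( [V0 b [V0 [V0 b [V0 [V0 b] b]] b]] )]

16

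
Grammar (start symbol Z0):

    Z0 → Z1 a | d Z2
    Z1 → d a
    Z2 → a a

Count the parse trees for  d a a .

2

Parse trees for d a a:
  [Z0 [Z1 d a] a]
  [Z0 d [Z2 a a]]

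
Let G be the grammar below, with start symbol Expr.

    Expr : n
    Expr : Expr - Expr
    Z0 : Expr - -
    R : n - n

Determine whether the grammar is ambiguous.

Ambiguous

Witness: n - n - n

Derivation 1: Expr ⇒ Expr - Expr ⇒ n - Expr ⇒ n - Expr - Expr ⇒ n - n - Expr ⇒ n - n - n
Derivation 2: Expr ⇒ Expr - Expr ⇒ Expr - Expr - Expr ⇒ n - Expr - Expr ⇒ n - n - Expr ⇒ n - n - n

Two distinct leftmost derivations for the same string.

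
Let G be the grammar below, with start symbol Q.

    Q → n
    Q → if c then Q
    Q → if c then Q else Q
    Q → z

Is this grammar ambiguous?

Witness: if c then if c then n else n

Derivation 1: Q ⇒ if c then Q ⇒ if c then if c then Q else Q ⇒ if c then if c then n else Q ⇒ if c then if c then n else n
Derivation 2: Q ⇒ if c then Q else Q ⇒ if c then if c then Q else Q ⇒ if c then if c then n else Q ⇒ if c then if c then n else n

Two distinct leftmost derivations for the same string.

Ambiguous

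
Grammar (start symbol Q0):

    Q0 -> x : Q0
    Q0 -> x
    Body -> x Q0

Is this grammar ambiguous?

Unambiguous

Only Q0 is reachable from Q0; ignoring the rest: Right-recursive list with a separator: after each atom, whether the separator follows determines the rule. One parse per string.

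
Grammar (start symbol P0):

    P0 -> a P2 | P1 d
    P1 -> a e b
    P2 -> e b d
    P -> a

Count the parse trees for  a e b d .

2

Parse trees for a e b d:
  [P0 a [P2 e b d]]
  [P0 [P1 a e b] d]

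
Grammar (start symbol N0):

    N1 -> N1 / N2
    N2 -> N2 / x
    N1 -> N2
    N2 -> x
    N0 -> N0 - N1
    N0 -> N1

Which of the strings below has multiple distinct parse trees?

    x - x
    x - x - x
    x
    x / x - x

x / x - x

x - x: 1 tree
x - x - x: 1 tree
x: 1 tree
x / x - x: 2 trees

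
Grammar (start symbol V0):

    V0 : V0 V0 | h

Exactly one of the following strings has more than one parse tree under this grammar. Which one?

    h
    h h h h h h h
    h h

h: 1 tree
h h h h h h h: 132 trees
h h: 1 tree

h h h h h h h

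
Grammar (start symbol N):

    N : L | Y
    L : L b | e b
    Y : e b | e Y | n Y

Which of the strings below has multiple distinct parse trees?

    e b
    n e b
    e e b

e b: 2 trees
n e b: 1 tree
e e b: 1 tree

e b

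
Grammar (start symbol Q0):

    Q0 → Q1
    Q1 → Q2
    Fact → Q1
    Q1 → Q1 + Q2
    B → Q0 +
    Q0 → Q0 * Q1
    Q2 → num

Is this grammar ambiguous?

Unambiguous

(B, Fact are unreachable from Q0, so their rules don't affect L(Q0).) The grammar is stratified — Q0 handles '*' (left-recursive), Q1 handles '+', Q2 atoms. Each operator has a fixed associativity and precedence level, so every string has one parse.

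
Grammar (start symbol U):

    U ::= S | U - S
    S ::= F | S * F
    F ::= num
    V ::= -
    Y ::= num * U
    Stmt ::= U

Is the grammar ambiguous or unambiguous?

(V, Y, Stmt are unreachable from U, so their rules don't affect L(U).) This is a standard precedence ladder (U over S over F), with each level left-recursive on its own operator ('-' at U, '*' at S). That structure is LR(1), hence unambiguous.

Unambiguous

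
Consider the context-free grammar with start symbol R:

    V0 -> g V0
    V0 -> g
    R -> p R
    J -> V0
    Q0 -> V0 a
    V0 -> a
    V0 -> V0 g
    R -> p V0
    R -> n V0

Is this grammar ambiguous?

Ambiguous

Witness: n g g

Derivation 1: R ⇒ n V0 ⇒ n g V0 ⇒ n g g
Derivation 2: R ⇒ n V0 ⇒ n V0 g ⇒ n g g

Two distinct leftmost derivations for the same string.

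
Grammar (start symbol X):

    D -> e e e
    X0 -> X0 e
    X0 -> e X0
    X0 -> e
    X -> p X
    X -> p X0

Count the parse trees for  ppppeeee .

8

Parse trees for ppppeeee:
  [X p [X p [X p [X p [X0 [X0 [X0 [X0 e] e] e] e]]]]]
  [X p [X p [X p [X p [X0 [X0 [X0 e [X0 e]] e] e]]]]]
  [X p [X p [X p [X p [X0 [X0 e [X0 [X0 e] e]] e]]]]]
  [X p [X p [X p [X p [X0 [X0 e [X0 e [X0 e]]] e]]]]]
  [X p [X p [X p [X p [X0 e [X0 [X0 [X0 e] e] e]]]]]]
  [X p [X p [X p [X p [X0 e [X0 [X0 e [X0 e]] e]]]]]]
  [X p [X p [X p [X p [X0 e [X0 e [X0 [X0 e] e]]]]]]]
  [X p [X p [X p [X p [X0 e [X0 e [X0 e [X0 e]]]]]]]]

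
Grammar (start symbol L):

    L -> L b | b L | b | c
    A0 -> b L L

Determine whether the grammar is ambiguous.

Witness: b b

Derivation 1: L ⇒ L b ⇒ b b
Derivation 2: L ⇒ b L ⇒ b b

Two distinct leftmost derivations for the same string.

Ambiguous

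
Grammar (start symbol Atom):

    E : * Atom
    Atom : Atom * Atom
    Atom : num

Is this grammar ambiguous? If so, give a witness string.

Witness: num * num * num

Derivation 1: Atom ⇒ Atom * Atom ⇒ Atom * Atom * Atom ⇒ num * Atom * Atom ⇒ num * num * Atom ⇒ num * num * num
Derivation 2: Atom ⇒ Atom * Atom ⇒ num * Atom ⇒ num * Atom * Atom ⇒ num * num * Atom ⇒ num * num * num

Two distinct leftmost derivations for the same string.

Ambiguous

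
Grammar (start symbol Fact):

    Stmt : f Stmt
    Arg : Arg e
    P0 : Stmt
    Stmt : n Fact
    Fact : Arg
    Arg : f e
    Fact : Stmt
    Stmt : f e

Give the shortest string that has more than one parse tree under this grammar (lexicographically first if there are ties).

f e

length 2: f e has 2 parse trees

Two derivations of f e:
  Fact ⇒ Arg ⇒ f e
  Fact ⇒ Stmt ⇒ f e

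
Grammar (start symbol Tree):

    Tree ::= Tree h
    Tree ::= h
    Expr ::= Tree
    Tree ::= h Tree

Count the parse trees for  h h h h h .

Parse trees for h h h h h (showing first 6 of 16):
  [Tree [Tree [Tree [Tree [Tree h] h] h] h] h]
  [Tree [Tree [Tree [Tree h [Tree h]] h] h] h]
  [Tree [Tree [Tree h [Tree [Tree h] h]] h] h]
  [Tree [Tree [Tree h [Tree h [Tree h]]] h] h]
  [Tree [Tree h [Tree [Tree [Tree h] h] h]] h]
  [Tree [Tree h [Tree [Tree h [Tree h]] h]] h]

16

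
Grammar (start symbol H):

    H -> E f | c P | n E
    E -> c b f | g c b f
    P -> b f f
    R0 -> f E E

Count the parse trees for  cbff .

Parse trees for cbff:
  [H [E c b f] f]
  [H c [P b f f]]

2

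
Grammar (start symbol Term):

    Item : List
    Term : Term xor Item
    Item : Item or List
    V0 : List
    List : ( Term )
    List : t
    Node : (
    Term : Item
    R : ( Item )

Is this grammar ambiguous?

Unambiguous

(Node, R, V0 are unreachable from Term, so their rules don't affect L(Term).) This is a standard precedence ladder (Term over Item over List), with each level left-recursive on its own operator ('xor' at Term, 'or' at Item). That structure is LR(1), hence unambiguous.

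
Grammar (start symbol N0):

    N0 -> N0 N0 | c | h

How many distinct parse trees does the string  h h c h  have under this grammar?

5

Parse trees for h h c h:
  [N0 [N0 h] [N0 [N0 h] [N0 [N0 c] [N0 h]]]]
  [N0 [N0 h] [N0 [N0 [N0 h] [N0 c]] [N0 h]]]
  [N0 [N0 [N0 h] [N0 h]] [N0 [N0 c] [N0 h]]]
  [N0 [N0 [N0 h] [N0 [N0 h] [N0 c]]] [N0 h]]
  [N0 [N0 [N0 [N0 h] [N0 h]] [N0 c]] [N0 h]]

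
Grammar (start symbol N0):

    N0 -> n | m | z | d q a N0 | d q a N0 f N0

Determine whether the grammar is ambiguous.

Ambiguous

Witness: d q a d q a m f m

Derivation 1: N0 ⇒ d q a N0 ⇒ d q a d q a N0 f N0 ⇒ d q a d q a m f N0 ⇒ d q a d q a m f m
Derivation 2: N0 ⇒ d q a N0 f N0 ⇒ d q a d q a N0 f N0 ⇒ d q a d q a m f N0 ⇒ d q a d q a m f m

Two distinct leftmost derivations for the same string.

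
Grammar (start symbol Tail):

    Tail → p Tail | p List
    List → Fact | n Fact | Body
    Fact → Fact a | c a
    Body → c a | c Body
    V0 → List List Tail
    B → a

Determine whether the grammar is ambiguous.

Ambiguous

Witness: p c a

Derivation 1: Tail ⇒ p List ⇒ p Fact ⇒ p c a
Derivation 2: Tail ⇒ p List ⇒ p Body ⇒ p c a

Two distinct leftmost derivations for the same string.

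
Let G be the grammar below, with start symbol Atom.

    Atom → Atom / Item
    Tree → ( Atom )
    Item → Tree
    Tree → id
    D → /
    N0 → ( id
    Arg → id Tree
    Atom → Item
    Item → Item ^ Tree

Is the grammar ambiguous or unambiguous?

Only Atom, Item, Tree are reachable from Atom; ignoring the rest: Atom → Atom / Item | Item  ;  Item → Item ^ Tree | Tree  — a left-associative chain with Tree at the bottom. Each string factors uniquely by precedence.

Unambiguous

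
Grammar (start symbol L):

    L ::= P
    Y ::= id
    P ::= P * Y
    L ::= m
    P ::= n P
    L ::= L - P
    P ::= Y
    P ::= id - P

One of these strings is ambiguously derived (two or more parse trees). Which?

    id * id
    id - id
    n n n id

id * id: 1 tree
id - id: 2 trees
n n n id: 1 tree

id - id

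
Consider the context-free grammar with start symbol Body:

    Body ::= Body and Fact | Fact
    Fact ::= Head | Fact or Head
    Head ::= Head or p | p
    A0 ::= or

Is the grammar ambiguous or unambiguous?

Witness: p or p

Derivation 1: Body ⇒ Fact ⇒ Head ⇒ Head or p ⇒ p or p
Derivation 2: Body ⇒ Fact ⇒ Fact or Head ⇒ Head or Head ⇒ p or Head ⇒ p or p

Two distinct leftmost derivations for the same string.

Ambiguous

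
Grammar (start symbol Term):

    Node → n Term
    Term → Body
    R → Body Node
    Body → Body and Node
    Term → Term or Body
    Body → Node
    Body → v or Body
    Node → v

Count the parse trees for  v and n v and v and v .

Parse trees for v and n v and v and v:
  [Term [Body [Body [Node v]] and [Node n [Term [Body [Body [Body [Node v]] and [Node v]] and [Node v]]]]]]
  [Term [Body [Body [Body [Node v]] and [Node n [Term [Body [Body [Node v]] and [Node v]]]]] and [Node v]]]
  [Term [Body [Body [Body [Body [Node v]] and [Node n [Term [Body [Node v]]]]] and [Node v]] and [Node v]]]

3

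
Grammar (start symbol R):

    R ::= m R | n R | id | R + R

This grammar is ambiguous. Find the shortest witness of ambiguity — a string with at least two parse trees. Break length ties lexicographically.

m id + id

length 1: no string has ≥2 trees
length 2: no string has ≥2 trees
length 3: no string has ≥2 trees
length 4: m id + id has 2 parse trees

Two derivations of m id + id:
  R ⇒ m R ⇒ m R + R ⇒ m id + R ⇒ m id + id
  R ⇒ R + R ⇒ m R + R ⇒ m id + R ⇒ m id + id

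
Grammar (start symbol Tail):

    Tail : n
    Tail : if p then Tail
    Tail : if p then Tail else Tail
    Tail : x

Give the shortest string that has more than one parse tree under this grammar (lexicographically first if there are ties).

length 1: no string has ≥2 trees
length 4: no string has ≥2 trees
length 6: no string has ≥2 trees
length 7: no string has ≥2 trees
length 9: if p then if p then n else n has 2 parse trees

Two derivations of if p then if p then n else n:
  Tail ⇒ if p then Tail ⇒ if p then if p then Tail else Tail ⇒ if p then if p then n else Tail ⇒ if p then if p then n else n
  Tail ⇒ if p then Tail else Tail ⇒ if p then if p then Tail else Tail ⇒ if p then if p then n else Tail ⇒ if p then if p then n else n

if p then if p then n else n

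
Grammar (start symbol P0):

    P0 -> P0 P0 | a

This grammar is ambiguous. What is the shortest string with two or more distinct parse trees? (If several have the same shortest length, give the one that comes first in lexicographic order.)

a a a

length 1: no string has ≥2 trees
length 2: no string has ≥2 trees
length 3: a a a has 2 parse trees

Two derivations of a a a:
  P0 ⇒ P0 P0 ⇒ P0 P0 P0 ⇒ a P0 P0 ⇒ a a P0 ⇒ a a a
  P0 ⇒ P0 P0 ⇒ a P0 ⇒ a P0 P0 ⇒ a a P0 ⇒ a a a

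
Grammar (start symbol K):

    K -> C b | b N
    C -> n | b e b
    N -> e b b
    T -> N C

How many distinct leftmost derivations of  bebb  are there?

Parse trees for bebb:
  [K [C b e b] b]
  [K b [N e b b]]

2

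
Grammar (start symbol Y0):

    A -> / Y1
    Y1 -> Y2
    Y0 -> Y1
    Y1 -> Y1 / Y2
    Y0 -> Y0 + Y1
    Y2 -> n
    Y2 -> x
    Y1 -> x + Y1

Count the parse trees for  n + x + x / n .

Parse trees for n + x + x / n:
  [Y0 [Y0 [Y1 [Y2 n]]] + [Y1 [Y1 x + [Y1 [Y2 x]]] / [Y2 n]]]
  [Y0 [Y0 [Y1 [Y2 n]]] + [Y1 x + [Y1 [Y1 [Y2 x]] / [Y2 n]]]]
  [Y0 [Y0 [Y0 [Y1 [Y2 n]]] + [Y1 [Y2 x]]] + [Y1 [Y1 [Y2 x]] / [Y2 n]]]

3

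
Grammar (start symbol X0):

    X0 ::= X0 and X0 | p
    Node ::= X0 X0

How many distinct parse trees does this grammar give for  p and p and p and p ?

5

Parse trees for p and p and p and p:
  [X0 [X0 p] and [X0 [X0 p] and [X0 [X0 p] and [X0 p]]]]
  [X0 [X0 p] and [X0 [X0 [X0 p] and [X0 p]] and [X0 p]]]
  [X0 [X0 [X0 p] and [X0 p]] and [X0 [X0 p] and [X0 p]]]
  [X0 [X0 [X0 p] and [X0 [X0 p] and [X0 p]]] and [X0 p]]
  [X0 [X0 [X0 [X0 p] and [X0 p]] and [X0 p]] and [X0 p]]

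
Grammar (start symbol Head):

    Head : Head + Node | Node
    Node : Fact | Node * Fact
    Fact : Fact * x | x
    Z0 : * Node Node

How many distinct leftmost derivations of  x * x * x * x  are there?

8

Parse trees for x * x * x * x:
  [Head [Node [Fact [Fact [Fact [Fact x] * x] * x] * x]]]
  [Head [Node [Node [Fact x]] * [Fact [Fact [Fact x] * x] * x]]]
  [Head [Node [Node [Fact [Fact x] * x]] * [Fact [Fact x] * x]]]
  [Head [Node [Node [Node [Fact x]] * [Fact x]] * [Fact [Fact x] * x]]]
  [Head [Node [Node [Fact [Fact [Fact x] * x] * x]] * [Fact x]]]
  [Head [Node [Node [Node [Fact x]] * [Fact [Fact x] * x]] * [Fact x]]]
  [Head [Node [Node [Node [Fact [Fact x] * x]] * [Fact x]] * [Fact x]]]
  [Head [Node [Node [Node [Node [Fact x]] * [Fact x]] * [Fact x]] * [Fact x]]]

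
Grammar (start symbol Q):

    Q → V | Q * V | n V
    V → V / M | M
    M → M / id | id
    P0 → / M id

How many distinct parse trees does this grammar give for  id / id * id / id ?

4

Parse trees for id / id * id / id:
  [Q [Q [V [V [M id]] / [M id]]] * [V [V [M id]] / [M id]]]
  [Q [Q [V [V [M id]] / [M id]]] * [V [M [M id] / id]]]
  [Q [Q [V [M [M id] / id]]] * [V [V [M id]] / [M id]]]
  [Q [Q [V [M [M id] / id]]] * [V [M [M id] / id]]]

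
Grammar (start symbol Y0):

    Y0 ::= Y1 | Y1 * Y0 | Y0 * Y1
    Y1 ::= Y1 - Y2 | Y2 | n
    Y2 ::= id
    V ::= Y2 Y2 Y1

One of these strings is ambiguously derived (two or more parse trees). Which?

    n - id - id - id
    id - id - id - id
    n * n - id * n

n - id - id - id: 1 tree
id - id - id - id: 1 tree
n * n - id * n: 4 trees

n * n - id * n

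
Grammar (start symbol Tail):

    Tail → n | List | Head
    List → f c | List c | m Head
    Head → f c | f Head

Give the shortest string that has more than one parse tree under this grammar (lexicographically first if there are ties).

length 1: no string has ≥2 trees
length 2: f c has 2 parse trees

Two derivations of f c:
  Tail ⇒ List ⇒ f c
  Tail ⇒ Head ⇒ f c

f c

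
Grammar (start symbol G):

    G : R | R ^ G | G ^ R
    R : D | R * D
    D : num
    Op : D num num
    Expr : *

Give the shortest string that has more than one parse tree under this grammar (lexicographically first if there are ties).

num ^ num

length 1: no string has ≥2 trees
length 3: num ^ num has 2 parse trees

Two derivations of num ^ num:
  G ⇒ R ^ G ⇒ D ^ G ⇒ num ^ G ⇒ num ^ R ⇒ num ^ D ⇒ num ^ num
  G ⇒ G ^ R ⇒ R ^ R ⇒ D ^ R ⇒ num ^ R ⇒ num ^ D ⇒ num ^ num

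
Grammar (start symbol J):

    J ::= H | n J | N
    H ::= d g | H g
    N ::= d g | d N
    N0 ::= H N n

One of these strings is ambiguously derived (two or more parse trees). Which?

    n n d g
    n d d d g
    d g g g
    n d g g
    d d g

n n d g: 2 trees
n d d d g: 1 tree
d g g g: 1 tree
n d g g: 1 tree
d d g: 1 tree

n n d g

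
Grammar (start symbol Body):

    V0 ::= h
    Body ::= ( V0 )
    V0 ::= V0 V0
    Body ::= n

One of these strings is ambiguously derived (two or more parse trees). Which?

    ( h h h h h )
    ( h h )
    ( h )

( h h h h h )

( h h h h h ): 14 trees
( h h ): 1 tree
( h ): 1 tree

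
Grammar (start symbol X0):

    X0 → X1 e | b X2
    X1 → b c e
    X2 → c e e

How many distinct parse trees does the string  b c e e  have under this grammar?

2

Parse trees for b c e e:
  [X0 [X1 b c e] e]
  [X0 b [X2 c e e]]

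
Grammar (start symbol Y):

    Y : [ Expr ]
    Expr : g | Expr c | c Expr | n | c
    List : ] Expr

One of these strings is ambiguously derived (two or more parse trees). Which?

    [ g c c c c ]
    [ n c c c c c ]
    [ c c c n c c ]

[ g c c c c ]: 1 tree
[ n c c c c c ]: 1 tree
[ c c c n c c ]: 10 trees

[ c c c n c c ]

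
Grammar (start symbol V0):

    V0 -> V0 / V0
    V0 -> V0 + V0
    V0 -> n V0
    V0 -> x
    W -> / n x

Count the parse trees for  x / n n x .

1

Parse trees for x / n n x:
  [V0 [V0 x] / [V0 n [V0 n [V0 x]]]]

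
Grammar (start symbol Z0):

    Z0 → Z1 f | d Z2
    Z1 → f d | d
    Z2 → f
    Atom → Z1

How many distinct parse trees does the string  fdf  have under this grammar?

1

Parse trees for fdf:
  [Z0 [Z1 f d] f]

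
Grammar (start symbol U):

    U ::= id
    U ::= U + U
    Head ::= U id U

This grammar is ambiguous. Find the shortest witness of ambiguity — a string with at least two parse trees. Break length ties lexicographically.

length 1: no string has ≥2 trees
length 3: no string has ≥2 trees
length 5: id + id + id has 2 parse trees

Two derivations of id + id + id:
  U ⇒ U + U ⇒ id + U ⇒ id + U + U ⇒ id + id + U ⇒ id + id + id
  U ⇒ U + U ⇒ U + U + U ⇒ id + U + U ⇒ id + id + U ⇒ id + id + id

id + id + id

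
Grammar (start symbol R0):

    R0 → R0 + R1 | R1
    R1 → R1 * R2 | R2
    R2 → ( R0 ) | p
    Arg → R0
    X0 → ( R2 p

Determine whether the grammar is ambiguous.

Unambiguous

Only R0, R1, R2 are reachable from R0; ignoring the rest: R0 → R0 + R1 | R1  ;  R1 → R1 * R2 | R2  — a left-associative chain with R2 at the bottom. Each string factors uniquely by precedence.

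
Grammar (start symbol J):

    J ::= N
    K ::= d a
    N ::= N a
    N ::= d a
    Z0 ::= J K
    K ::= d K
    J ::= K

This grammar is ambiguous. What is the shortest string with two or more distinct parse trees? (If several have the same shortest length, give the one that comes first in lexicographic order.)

d a

length 2: d a has 2 parse trees

Two derivations of d a:
  J ⇒ N ⇒ d a
  J ⇒ K ⇒ d a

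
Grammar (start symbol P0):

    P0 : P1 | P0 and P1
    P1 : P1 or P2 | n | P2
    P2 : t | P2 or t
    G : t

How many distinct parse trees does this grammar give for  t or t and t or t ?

Parse trees for t or t and t or t:
  [P0 [P0 [P1 [P1 [P2 t]] or [P2 t]]] and [P1 [P1 [P2 t]] or [P2 t]]]
  [P0 [P0 [P1 [P1 [P2 t]] or [P2 t]]] and [P1 [P2 [P2 t] or t]]]
  [P0 [P0 [P1 [P2 [P2 t] or t]]] and [P1 [P1 [P2 t]] or [P2 t]]]
  [P0 [P0 [P1 [P2 [P2 t] or t]]] and [P1 [P2 [P2 t] or t]]]

4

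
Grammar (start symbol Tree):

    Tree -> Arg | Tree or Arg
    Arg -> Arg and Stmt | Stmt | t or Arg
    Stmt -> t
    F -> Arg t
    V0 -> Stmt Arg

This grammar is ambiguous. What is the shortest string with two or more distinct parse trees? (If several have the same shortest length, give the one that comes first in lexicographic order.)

t or t

length 1: no string has ≥2 trees
length 3: t or t has 2 parse trees

Two derivations of t or t:
  Tree ⇒ Arg ⇒ t or Arg ⇒ t or Stmt ⇒ t or t
  Tree ⇒ Tree or Arg ⇒ Arg or Arg ⇒ Stmt or Arg ⇒ t or Arg ⇒ t or Stmt ⇒ t or t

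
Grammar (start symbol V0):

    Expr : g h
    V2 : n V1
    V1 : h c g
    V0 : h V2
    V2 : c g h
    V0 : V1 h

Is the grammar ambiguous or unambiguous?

Witness: h c g h

Derivation 1: V0 ⇒ h V2 ⇒ h c g h
Derivation 2: V0 ⇒ V1 h ⇒ h c g h

Two distinct leftmost derivations for the same string.

Ambiguous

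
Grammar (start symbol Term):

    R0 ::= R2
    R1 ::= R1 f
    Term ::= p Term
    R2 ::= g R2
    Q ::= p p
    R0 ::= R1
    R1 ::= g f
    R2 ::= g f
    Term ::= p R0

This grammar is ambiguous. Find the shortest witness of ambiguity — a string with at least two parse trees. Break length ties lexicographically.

p g f

length 3: p g f has 2 parse trees

Two derivations of p g f:
  Term ⇒ p R0 ⇒ p R2 ⇒ p g f
  Term ⇒ p R0 ⇒ p R1 ⇒ p g f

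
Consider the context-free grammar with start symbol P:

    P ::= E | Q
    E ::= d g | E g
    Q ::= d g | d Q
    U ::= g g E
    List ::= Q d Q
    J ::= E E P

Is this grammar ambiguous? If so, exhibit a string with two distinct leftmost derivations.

Ambiguous

Witness: d g

Derivation 1: P ⇒ E ⇒ d g
Derivation 2: P ⇒ Q ⇒ d g

Two distinct leftmost derivations for the same string.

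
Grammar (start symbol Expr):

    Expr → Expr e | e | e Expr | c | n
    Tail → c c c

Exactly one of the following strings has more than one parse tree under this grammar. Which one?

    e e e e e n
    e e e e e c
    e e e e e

e e e e e

e e e e e n: 1 tree
e e e e e c: 1 tree
e e e e e: 16 trees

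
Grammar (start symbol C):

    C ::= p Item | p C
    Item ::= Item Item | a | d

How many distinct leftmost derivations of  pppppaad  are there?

2

Parse trees for pppppaad:
  [C p [C p [C p [C p [C p [Item [Item a] [Item [Item a] [Item d]]]]]]]]
  [C p [C p [C p [C p [C p [Item [Item [Item a] [Item a]] [Item d]]]]]]]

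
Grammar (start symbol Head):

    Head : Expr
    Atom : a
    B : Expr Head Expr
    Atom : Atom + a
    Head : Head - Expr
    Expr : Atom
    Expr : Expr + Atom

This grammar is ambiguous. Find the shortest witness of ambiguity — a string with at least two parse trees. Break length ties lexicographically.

a + a

length 1: no string has ≥2 trees
length 3: a + a has 2 parse trees

Two derivations of a + a:
  Head ⇒ Expr ⇒ Atom ⇒ Atom + a ⇒ a + a
  Head ⇒ Expr ⇒ Expr + Atom ⇒ Atom + Atom ⇒ a + Atom ⇒ a + a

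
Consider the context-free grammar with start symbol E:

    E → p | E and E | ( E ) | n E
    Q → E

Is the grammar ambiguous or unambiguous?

Ambiguous

Witness: n p and p

Derivation 1: E ⇒ E and E ⇒ n E and E ⇒ n p and E ⇒ n p and p
Derivation 2: E ⇒ n E ⇒ n E and E ⇒ n p and E ⇒ n p and p

Two distinct leftmost derivations for the same string.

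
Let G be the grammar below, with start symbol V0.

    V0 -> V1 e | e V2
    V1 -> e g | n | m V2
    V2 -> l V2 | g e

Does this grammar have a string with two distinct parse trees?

Ambiguous

Witness: e g e

Derivation 1: V0 ⇒ V1 e ⇒ e g e
Derivation 2: V0 ⇒ e V2 ⇒ e g e

Two distinct leftmost derivations for the same string.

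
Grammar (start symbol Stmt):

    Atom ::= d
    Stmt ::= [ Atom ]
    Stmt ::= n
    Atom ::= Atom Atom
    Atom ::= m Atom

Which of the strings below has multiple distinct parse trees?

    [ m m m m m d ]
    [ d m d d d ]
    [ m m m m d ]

[ m m m m m d ]: 1 tree
[ d m d d d ]: 9 trees
[ m m m m d ]: 1 tree

[ d m d d d ]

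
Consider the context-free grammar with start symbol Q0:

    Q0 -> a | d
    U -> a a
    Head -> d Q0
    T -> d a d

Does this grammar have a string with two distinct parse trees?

(U, Head, T are unreachable from Q0, so their rules don't affect L(Q0).) Each reachable nonterminal has at most one production per leading terminal, and all productions are right-linear; the derivation is determined token-by-token.

Unambiguous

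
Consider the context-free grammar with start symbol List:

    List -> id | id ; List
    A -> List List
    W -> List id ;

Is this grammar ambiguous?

Unambiguous

Only List is reachable from List; ignoring the rest: The reachable grammar is A → atom sep A | atom. Each atom is followed by either the separator (recurse) or end-of-string (stop) — no choice point.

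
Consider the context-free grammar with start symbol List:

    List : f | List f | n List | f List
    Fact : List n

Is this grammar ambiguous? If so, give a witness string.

Witness: f f

Derivation 1: List ⇒ List f ⇒ f f
Derivation 2: List ⇒ f List ⇒ f f

Two distinct leftmost derivations for the same string.

Ambiguous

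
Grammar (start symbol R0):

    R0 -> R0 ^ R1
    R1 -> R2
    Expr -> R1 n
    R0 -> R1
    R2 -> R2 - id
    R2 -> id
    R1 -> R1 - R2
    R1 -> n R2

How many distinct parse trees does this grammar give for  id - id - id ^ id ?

4

Parse trees for id - id - id ^ id:
  [R0 [R0 [R1 [R2 [R2 [R2 id] - id] - id]]] ^ [R1 [R2 id]]]
  [R0 [R0 [R1 [R1 [R2 id]] - [R2 [R2 id] - id]]] ^ [R1 [R2 id]]]
  [R0 [R0 [R1 [R1 [R2 [R2 id] - id]] - [R2 id]]] ^ [R1 [R2 id]]]
  [R0 [R0 [R1 [R1 [R1 [R2 id]] - [R2 id]] - [R2 id]]] ^ [R1 [R2 id]]]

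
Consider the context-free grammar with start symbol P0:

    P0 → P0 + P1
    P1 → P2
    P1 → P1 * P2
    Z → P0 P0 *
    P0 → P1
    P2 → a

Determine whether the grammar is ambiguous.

Only P0, P1, P2 are reachable from P0; ignoring the rest: P0 → P0 + P1 | P1  ;  P1 → P1 * P2 | P2  — a left-associative chain with P2 at the bottom. Each string factors uniquely by precedence.

Unambiguous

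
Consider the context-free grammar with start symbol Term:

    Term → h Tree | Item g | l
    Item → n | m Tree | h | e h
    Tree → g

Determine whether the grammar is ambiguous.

Ambiguous

Witness: h g

Derivation 1: Term ⇒ h Tree ⇒ h g
Derivation 2: Term ⇒ Item g ⇒ h g

Two distinct leftmost derivations for the same string.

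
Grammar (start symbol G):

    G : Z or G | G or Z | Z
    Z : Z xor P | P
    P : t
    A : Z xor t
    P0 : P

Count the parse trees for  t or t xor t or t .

Parse trees for t or t xor t or t:
  [G [Z [P t]] or [G [Z [Z [P t]] xor [P t]] or [G [Z [P t]]]]]
  [G [Z [P t]] or [G [G [Z [Z [P t]] xor [P t]]] or [Z [P t]]]]
  [G [G [Z [P t]] or [G [Z [Z [P t]] xor [P t]]]] or [Z [P t]]]
  [G [G [G [Z [P t]]] or [Z [Z [P t]] xor [P t]]] or [Z [P t]]]

4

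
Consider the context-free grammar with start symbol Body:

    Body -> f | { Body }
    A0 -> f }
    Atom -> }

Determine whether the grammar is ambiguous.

Unambiguous

(A0, Atom are unreachable from Body, so their rules don't affect L(Body).) L(Body) is { openⁿ atom closeⁿ : n ≥ 0 }. The bracket depth fixes n, and the derivation is forced at every step.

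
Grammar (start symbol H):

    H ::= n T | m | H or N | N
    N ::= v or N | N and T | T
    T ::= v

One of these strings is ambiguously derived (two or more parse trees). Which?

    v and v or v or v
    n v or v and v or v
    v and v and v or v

v and v or v or v

v and v or v or v: 2 trees
n v or v and v or v: 1 tree
v and v and v or v: 1 tree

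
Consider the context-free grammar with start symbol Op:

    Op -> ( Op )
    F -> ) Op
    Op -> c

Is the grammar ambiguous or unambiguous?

Unambiguous

(F is unreachable from Op, so its rules don't affect L(Op).) Each string is a nest of matched brackets around a single atom. An opening bracket forces the recursive rule; an atom forces the base rule.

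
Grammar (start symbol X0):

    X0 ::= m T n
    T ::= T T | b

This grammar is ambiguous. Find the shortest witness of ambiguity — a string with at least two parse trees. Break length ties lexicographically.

m b b b n

length 3: no string has ≥2 trees
length 4: no string has ≥2 trees
length 5: m b b b n has 2 parse trees

Two derivations of m b b b n:
  X0 ⇒ m T n ⇒ m T T n ⇒ m T T T n ⇒ m b T T n ⇒ m b b T n ⇒ m b b b n
  X0 ⇒ m T n ⇒ m T T n ⇒ m b T n ⇒ m b T T n ⇒ m b b T n ⇒ m b b b n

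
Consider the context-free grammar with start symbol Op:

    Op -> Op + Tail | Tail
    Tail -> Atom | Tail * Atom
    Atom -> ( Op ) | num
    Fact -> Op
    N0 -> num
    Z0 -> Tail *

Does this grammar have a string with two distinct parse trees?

(Fact, N0, Z0 are unreachable from Op, so their rules don't affect L(Op).) This is a standard precedence ladder (Op over Tail over Atom), with each level left-recursive on its own operator ('+' at Op, '*' at Tail). That structure is LR(1), hence unambiguous.

Unambiguous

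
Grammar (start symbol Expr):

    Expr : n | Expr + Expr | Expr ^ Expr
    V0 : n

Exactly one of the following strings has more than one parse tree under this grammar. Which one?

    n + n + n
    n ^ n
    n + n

n + n + n

n + n + n: 2 trees
n ^ n: 1 tree
n + n: 1 tree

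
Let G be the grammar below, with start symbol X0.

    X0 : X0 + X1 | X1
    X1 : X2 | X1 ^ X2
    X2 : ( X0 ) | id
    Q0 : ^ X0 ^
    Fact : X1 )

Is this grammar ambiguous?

Only X0, X1, X2 are reachable from X0; ignoring the rest: The grammar is stratified — X0 handles '+' (left-recursive), X1 handles '^', X2 atoms. Each operator has a fixed associativity and precedence level, so every string has one parse.

Unambiguous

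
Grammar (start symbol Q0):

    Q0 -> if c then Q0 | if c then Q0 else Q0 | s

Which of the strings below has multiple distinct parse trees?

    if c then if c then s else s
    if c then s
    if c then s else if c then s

if c then if c then s else s: 2 trees
if c then s: 1 tree
if c then s else if c then s: 1 tree

if c then if c then s else s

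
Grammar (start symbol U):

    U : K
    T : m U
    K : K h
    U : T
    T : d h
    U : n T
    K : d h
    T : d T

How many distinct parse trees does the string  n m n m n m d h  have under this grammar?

2

Parse trees for n m n m n m d h:
  [U n [T m [U n [T m [U n [T m [U [K d h]]]]]]]]
  [U n [T m [U n [T m [U n [T m [U [T d h]]]]]]]]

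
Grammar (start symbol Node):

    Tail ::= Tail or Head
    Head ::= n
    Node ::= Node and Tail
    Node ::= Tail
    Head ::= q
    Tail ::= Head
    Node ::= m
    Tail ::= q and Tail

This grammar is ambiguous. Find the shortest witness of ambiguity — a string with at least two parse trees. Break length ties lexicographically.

q and n

length 1: no string has ≥2 trees
length 3: q and n has 2 parse trees

Two derivations of q and n:
  Node ⇒ Node and Tail ⇒ Tail and Tail ⇒ Head and Tail ⇒ q and Tail ⇒ q and Head ⇒ q and n
  Node ⇒ Tail ⇒ q and Tail ⇒ q and Head ⇒ q and n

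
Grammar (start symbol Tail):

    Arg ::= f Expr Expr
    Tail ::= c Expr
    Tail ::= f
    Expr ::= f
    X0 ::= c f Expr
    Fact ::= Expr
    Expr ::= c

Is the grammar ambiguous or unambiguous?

Unambiguous

(Fact, X0, Arg are unreachable from Tail, so their rules don't affect L(Tail).) Each reachable nonterminal has at most one production per leading terminal, and all productions are right-linear; the derivation is determined token-by-token.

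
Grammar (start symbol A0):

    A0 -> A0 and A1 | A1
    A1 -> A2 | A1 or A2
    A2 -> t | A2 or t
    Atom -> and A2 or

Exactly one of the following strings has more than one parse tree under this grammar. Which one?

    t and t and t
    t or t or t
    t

t and t and t: 1 tree
t or t or t: 4 trees
t: 1 tree

t or t or t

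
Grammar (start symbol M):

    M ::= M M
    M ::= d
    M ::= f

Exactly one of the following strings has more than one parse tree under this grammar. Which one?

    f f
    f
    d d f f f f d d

d d f f f f d d

f f: 1 tree
f: 1 tree
d d f f f f d d: 429 trees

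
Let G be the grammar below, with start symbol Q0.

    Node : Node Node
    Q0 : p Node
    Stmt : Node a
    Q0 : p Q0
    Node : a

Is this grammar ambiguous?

Ambiguous

Witness: p a a a

Derivation 1: Q0 ⇒ p Node ⇒ p Node Node ⇒ p Node Node Node ⇒ p a Node Node ⇒ p a a Node ⇒ p a a a
Derivation 2: Q0 ⇒ p Node ⇒ p Node Node ⇒ p a Node ⇒ p a Node Node ⇒ p a a Node ⇒ p a a a

Two distinct leftmost derivations for the same string.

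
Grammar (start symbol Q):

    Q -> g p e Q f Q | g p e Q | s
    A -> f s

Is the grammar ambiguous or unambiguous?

Ambiguous

Witness: g p e g p e s f s

Derivation 1: Q ⇒ g p e Q f Q ⇒ g p e g p e Q f Q ⇒ g p e g p e s f Q ⇒ g p e g p e s f s
Derivation 2: Q ⇒ g p e Q ⇒ g p e g p e Q f Q ⇒ g p e g p e s f Q ⇒ g p e g p e s f s

Two distinct leftmost derivations for the same string.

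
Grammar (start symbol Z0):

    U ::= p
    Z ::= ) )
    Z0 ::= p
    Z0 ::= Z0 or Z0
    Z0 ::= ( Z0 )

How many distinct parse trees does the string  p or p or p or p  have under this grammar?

Parse trees for p or p or p or p:
  [Z0 [Z0 p] or [Z0 [Z0 p] or [Z0 [Z0 p] or [Z0 p]]]]
  [Z0 [Z0 p] or [Z0 [Z0 [Z0 p] or [Z0 p]] or [Z0 p]]]
  [Z0 [Z0 [Z0 p] or [Z0 p]] or [Z0 [Z0 p] or [Z0 p]]]
  [Z0 [Z0 [Z0 p] or [Z0 [Z0 p] or [Z0 p]]] or [Z0 p]]
  [Z0 [Z0 [Z0 [Z0 p] or [Z0 p]] or [Z0 p]] or [Z0 p]]

5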